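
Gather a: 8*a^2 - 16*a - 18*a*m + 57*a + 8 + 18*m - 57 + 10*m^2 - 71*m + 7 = 8*a^2 + a*(41 - 18*m) + 10*m^2 - 53*m - 42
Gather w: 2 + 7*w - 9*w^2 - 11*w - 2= -9*w^2 - 4*w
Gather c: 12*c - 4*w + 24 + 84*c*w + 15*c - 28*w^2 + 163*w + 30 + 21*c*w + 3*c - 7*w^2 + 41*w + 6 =c*(105*w + 30) - 35*w^2 + 200*w + 60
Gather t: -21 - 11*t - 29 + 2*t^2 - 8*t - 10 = 2*t^2 - 19*t - 60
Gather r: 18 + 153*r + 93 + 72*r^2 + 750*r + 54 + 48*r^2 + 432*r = 120*r^2 + 1335*r + 165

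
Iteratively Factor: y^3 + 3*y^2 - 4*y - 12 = (y - 2)*(y^2 + 5*y + 6) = (y - 2)*(y + 3)*(y + 2)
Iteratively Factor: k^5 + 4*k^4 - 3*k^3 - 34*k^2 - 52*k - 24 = (k + 2)*(k^4 + 2*k^3 - 7*k^2 - 20*k - 12) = (k + 2)^2*(k^3 - 7*k - 6) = (k - 3)*(k + 2)^2*(k^2 + 3*k + 2) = (k - 3)*(k + 1)*(k + 2)^2*(k + 2)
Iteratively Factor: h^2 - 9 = (h - 3)*(h + 3)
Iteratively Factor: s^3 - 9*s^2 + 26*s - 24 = (s - 3)*(s^2 - 6*s + 8) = (s - 4)*(s - 3)*(s - 2)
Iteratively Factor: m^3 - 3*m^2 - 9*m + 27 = (m - 3)*(m^2 - 9) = (m - 3)*(m + 3)*(m - 3)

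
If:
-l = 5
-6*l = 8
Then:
No Solution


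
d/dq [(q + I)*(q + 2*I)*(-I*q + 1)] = -3*I*q^2 + 8*q + 5*I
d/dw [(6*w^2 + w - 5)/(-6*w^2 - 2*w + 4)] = -3/(18*w^2 - 24*w + 8)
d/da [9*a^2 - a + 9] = 18*a - 1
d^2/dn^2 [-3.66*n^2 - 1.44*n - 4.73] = -7.32000000000000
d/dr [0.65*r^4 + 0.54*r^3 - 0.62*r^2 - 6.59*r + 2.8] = 2.6*r^3 + 1.62*r^2 - 1.24*r - 6.59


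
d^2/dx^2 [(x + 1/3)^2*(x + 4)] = 6*x + 28/3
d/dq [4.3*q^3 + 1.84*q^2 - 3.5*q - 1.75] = 12.9*q^2 + 3.68*q - 3.5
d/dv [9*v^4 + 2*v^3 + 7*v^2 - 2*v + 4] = 36*v^3 + 6*v^2 + 14*v - 2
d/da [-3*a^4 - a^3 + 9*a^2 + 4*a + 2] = -12*a^3 - 3*a^2 + 18*a + 4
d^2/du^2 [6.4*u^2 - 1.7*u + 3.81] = 12.8000000000000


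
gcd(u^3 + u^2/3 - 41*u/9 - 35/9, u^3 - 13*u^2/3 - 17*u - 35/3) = u^2 + 8*u/3 + 5/3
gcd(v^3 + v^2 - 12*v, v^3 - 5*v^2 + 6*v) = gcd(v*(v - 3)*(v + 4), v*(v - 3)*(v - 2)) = v^2 - 3*v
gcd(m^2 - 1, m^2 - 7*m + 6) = m - 1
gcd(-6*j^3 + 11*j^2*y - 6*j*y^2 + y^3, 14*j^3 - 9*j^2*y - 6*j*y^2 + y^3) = -j + y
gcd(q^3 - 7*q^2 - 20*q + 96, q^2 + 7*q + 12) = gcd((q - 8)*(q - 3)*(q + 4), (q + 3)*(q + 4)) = q + 4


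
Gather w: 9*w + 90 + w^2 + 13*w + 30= w^2 + 22*w + 120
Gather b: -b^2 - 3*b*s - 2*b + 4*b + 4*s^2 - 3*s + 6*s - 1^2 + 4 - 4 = -b^2 + b*(2 - 3*s) + 4*s^2 + 3*s - 1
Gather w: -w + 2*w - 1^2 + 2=w + 1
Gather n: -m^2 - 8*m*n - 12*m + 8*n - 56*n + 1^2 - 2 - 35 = -m^2 - 12*m + n*(-8*m - 48) - 36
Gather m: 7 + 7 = 14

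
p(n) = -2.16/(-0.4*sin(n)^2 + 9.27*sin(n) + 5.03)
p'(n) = -2.16*(0.8*sin(n)*cos(n) - 9.27*cos(n))/(-0.4*sin(n)^2 + 9.27*sin(n) + 5.03)^2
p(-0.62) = 4.40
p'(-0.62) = 70.92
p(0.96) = -0.17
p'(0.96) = 0.07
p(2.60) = -0.22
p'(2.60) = -0.17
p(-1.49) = 0.47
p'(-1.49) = 0.08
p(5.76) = -7.24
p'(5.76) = 203.11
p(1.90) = -0.16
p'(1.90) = -0.03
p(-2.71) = -2.00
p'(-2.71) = -16.09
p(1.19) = -0.16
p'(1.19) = 0.04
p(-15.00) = 1.85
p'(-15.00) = -11.79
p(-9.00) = -1.89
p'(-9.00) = -14.49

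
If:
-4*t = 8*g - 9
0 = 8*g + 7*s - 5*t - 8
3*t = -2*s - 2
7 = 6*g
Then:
No Solution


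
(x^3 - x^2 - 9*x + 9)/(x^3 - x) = (x^2 - 9)/(x*(x + 1))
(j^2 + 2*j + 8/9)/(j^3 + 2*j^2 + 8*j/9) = 1/j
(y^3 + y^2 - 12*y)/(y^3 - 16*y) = (y - 3)/(y - 4)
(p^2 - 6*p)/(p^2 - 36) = p/(p + 6)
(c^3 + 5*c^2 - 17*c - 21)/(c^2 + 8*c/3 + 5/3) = 3*(c^2 + 4*c - 21)/(3*c + 5)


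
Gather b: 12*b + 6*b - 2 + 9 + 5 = 18*b + 12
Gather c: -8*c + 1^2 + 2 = 3 - 8*c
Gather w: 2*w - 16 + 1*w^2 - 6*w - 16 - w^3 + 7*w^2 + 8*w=-w^3 + 8*w^2 + 4*w - 32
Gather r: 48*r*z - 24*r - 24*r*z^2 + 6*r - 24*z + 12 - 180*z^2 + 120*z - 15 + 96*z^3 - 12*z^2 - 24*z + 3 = r*(-24*z^2 + 48*z - 18) + 96*z^3 - 192*z^2 + 72*z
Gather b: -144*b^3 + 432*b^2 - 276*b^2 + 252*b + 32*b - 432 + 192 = -144*b^3 + 156*b^2 + 284*b - 240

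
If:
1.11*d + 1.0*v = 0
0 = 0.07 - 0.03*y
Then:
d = -0.900900900900901*v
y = 2.33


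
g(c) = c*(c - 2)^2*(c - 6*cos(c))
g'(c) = c*(c - 2)^2*(6*sin(c) + 1) + c*(c - 6*cos(c))*(2*c - 4) + (c - 2)^2*(c - 6*cos(c))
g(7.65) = 1571.37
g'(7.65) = 2440.72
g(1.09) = -1.52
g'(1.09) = 7.65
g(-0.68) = 26.11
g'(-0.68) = -44.33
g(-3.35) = -241.65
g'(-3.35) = -52.45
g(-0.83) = 32.43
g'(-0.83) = -39.21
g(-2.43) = -100.81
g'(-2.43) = 226.17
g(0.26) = -4.36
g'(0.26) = -9.76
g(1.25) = -0.45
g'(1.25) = 5.55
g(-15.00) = 45265.52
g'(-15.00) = 4235.93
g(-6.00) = 4516.23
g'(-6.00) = -2909.54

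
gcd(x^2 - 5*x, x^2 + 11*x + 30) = 1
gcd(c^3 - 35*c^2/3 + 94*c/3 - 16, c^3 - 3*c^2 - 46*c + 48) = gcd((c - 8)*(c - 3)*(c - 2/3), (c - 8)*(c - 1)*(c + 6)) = c - 8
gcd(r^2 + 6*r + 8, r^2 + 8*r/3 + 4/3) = r + 2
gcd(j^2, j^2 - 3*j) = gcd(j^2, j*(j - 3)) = j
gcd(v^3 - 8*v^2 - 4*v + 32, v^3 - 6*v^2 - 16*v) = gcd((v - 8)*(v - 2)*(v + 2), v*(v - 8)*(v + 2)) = v^2 - 6*v - 16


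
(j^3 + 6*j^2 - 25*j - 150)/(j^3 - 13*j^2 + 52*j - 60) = (j^2 + 11*j + 30)/(j^2 - 8*j + 12)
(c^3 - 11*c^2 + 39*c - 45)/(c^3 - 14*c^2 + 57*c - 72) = (c - 5)/(c - 8)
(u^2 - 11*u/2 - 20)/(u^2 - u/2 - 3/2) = (-2*u^2 + 11*u + 40)/(-2*u^2 + u + 3)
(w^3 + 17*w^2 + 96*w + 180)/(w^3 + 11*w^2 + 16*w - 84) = (w^2 + 11*w + 30)/(w^2 + 5*w - 14)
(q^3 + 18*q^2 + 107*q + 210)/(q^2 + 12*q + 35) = q + 6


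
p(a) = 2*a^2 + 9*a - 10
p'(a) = 4*a + 9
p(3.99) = 57.75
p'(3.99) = 24.96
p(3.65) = 49.50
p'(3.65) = 23.60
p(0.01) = -9.91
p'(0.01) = 9.04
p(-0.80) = -15.92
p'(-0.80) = 5.80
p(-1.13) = -17.62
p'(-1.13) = 4.48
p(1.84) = 13.33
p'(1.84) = 16.36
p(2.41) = 23.31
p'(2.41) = 18.64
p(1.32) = 5.36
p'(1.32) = 14.28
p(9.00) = 233.00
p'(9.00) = 45.00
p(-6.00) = 8.00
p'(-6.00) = -15.00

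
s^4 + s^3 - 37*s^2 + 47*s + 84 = (s - 4)*(s - 3)*(s + 1)*(s + 7)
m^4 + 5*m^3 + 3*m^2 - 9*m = m*(m - 1)*(m + 3)^2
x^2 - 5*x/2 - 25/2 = (x - 5)*(x + 5/2)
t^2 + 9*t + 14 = (t + 2)*(t + 7)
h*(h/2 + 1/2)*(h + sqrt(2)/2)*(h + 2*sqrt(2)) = h^4/2 + h^3/2 + 5*sqrt(2)*h^3/4 + h^2 + 5*sqrt(2)*h^2/4 + h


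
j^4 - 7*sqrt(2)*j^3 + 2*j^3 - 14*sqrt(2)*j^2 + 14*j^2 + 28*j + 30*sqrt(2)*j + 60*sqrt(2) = (j + 2)*(j - 5*sqrt(2))*(j - 3*sqrt(2))*(j + sqrt(2))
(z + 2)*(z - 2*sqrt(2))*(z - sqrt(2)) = z^3 - 3*sqrt(2)*z^2 + 2*z^2 - 6*sqrt(2)*z + 4*z + 8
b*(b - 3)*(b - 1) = b^3 - 4*b^2 + 3*b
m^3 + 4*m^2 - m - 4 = (m - 1)*(m + 1)*(m + 4)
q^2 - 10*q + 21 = (q - 7)*(q - 3)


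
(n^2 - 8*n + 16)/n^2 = 1 - 8/n + 16/n^2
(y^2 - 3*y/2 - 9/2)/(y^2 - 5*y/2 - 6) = (y - 3)/(y - 4)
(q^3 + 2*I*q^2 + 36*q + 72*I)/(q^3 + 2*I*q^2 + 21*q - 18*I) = (q^2 - 4*I*q + 12)/(q^2 - 4*I*q - 3)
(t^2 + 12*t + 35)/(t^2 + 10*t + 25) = (t + 7)/(t + 5)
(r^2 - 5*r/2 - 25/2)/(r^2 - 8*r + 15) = (r + 5/2)/(r - 3)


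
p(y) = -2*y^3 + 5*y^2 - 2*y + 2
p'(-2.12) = -50.17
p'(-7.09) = -374.51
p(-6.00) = 626.00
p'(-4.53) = -170.43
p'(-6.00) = -278.00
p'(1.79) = -3.32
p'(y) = -6*y^2 + 10*y - 2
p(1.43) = 3.52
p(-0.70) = 6.54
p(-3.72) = 181.59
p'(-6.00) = -278.00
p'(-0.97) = -17.35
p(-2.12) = 47.77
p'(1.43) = 0.03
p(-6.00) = 626.00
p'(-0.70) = -11.94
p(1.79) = 2.97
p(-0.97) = 10.47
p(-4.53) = 299.58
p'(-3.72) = -122.23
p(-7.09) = 980.32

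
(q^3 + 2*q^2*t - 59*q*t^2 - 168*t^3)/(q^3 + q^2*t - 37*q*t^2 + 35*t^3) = (q^2 - 5*q*t - 24*t^2)/(q^2 - 6*q*t + 5*t^2)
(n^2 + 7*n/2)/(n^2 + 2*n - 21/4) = 2*n/(2*n - 3)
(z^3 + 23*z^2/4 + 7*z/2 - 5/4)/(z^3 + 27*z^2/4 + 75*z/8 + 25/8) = 2*(4*z^2 + 3*z - 1)/(8*z^2 + 14*z + 5)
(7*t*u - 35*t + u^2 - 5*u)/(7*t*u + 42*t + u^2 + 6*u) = (u - 5)/(u + 6)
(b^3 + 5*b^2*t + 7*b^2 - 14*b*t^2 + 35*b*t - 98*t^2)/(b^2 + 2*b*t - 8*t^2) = (b^2 + 7*b*t + 7*b + 49*t)/(b + 4*t)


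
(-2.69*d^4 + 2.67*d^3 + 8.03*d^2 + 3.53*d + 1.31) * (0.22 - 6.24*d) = 16.7856*d^5 - 17.2526*d^4 - 49.5198*d^3 - 20.2606*d^2 - 7.3978*d + 0.2882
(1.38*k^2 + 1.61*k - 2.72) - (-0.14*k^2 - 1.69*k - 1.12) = 1.52*k^2 + 3.3*k - 1.6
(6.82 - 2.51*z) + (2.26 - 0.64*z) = 9.08 - 3.15*z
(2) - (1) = 1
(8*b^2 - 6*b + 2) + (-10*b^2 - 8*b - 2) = -2*b^2 - 14*b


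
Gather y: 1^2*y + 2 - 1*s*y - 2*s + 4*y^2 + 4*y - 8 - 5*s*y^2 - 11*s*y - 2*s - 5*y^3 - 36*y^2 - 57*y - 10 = -4*s - 5*y^3 + y^2*(-5*s - 32) + y*(-12*s - 52) - 16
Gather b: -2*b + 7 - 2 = 5 - 2*b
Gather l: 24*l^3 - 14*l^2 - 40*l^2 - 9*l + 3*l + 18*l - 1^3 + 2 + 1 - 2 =24*l^3 - 54*l^2 + 12*l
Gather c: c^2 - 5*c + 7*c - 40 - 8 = c^2 + 2*c - 48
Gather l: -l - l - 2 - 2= -2*l - 4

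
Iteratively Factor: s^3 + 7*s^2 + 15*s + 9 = (s + 3)*(s^2 + 4*s + 3) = (s + 1)*(s + 3)*(s + 3)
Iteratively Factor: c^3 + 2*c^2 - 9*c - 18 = (c + 2)*(c^2 - 9) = (c + 2)*(c + 3)*(c - 3)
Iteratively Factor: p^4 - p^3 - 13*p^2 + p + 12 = (p - 1)*(p^3 - 13*p - 12) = (p - 4)*(p - 1)*(p^2 + 4*p + 3) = (p - 4)*(p - 1)*(p + 1)*(p + 3)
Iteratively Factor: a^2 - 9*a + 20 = (a - 5)*(a - 4)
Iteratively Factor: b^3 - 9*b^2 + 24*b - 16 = (b - 4)*(b^2 - 5*b + 4) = (b - 4)*(b - 1)*(b - 4)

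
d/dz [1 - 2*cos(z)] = 2*sin(z)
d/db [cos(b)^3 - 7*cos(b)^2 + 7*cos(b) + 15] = (-3*cos(b)^2 + 14*cos(b) - 7)*sin(b)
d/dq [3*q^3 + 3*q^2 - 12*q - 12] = 9*q^2 + 6*q - 12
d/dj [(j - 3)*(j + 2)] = 2*j - 1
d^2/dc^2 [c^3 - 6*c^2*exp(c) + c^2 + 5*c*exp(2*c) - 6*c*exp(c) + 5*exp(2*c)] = -6*c^2*exp(c) + 20*c*exp(2*c) - 30*c*exp(c) + 6*c + 40*exp(2*c) - 24*exp(c) + 2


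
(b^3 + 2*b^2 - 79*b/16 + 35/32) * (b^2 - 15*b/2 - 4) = b^5 - 11*b^4/2 - 383*b^3/16 + 241*b^2/8 + 739*b/64 - 35/8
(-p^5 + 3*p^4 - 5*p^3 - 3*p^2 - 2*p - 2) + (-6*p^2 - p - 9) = -p^5 + 3*p^4 - 5*p^3 - 9*p^2 - 3*p - 11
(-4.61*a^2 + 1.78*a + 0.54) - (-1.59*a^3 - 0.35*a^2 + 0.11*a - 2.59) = 1.59*a^3 - 4.26*a^2 + 1.67*a + 3.13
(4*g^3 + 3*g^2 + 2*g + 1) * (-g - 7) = -4*g^4 - 31*g^3 - 23*g^2 - 15*g - 7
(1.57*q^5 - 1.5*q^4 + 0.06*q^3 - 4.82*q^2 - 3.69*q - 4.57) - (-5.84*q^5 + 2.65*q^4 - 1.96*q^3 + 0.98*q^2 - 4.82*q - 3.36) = 7.41*q^5 - 4.15*q^4 + 2.02*q^3 - 5.8*q^2 + 1.13*q - 1.21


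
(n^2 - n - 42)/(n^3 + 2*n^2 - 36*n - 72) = (n - 7)/(n^2 - 4*n - 12)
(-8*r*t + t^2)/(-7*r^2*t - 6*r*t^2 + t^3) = (8*r - t)/(7*r^2 + 6*r*t - t^2)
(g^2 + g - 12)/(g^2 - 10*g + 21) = (g + 4)/(g - 7)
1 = 1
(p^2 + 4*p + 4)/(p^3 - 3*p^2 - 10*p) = (p + 2)/(p*(p - 5))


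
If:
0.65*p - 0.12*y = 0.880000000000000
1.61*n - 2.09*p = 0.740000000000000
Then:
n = 0.239655996177735*y + 2.21710463449594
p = 0.184615384615385*y + 1.35384615384615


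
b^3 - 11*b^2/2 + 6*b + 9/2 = (b - 3)^2*(b + 1/2)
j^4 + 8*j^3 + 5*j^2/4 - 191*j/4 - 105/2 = (j - 5/2)*(j + 3/2)*(j + 2)*(j + 7)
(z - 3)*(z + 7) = z^2 + 4*z - 21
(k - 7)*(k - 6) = k^2 - 13*k + 42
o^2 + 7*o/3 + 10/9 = (o + 2/3)*(o + 5/3)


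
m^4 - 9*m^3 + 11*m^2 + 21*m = m*(m - 7)*(m - 3)*(m + 1)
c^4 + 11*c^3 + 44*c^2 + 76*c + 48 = (c + 2)^2*(c + 3)*(c + 4)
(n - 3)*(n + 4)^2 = n^3 + 5*n^2 - 8*n - 48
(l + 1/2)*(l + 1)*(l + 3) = l^3 + 9*l^2/2 + 5*l + 3/2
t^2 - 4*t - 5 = (t - 5)*(t + 1)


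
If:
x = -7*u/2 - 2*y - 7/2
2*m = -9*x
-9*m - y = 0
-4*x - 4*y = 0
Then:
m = 0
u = -1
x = 0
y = 0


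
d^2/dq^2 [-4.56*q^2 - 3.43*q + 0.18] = -9.12000000000000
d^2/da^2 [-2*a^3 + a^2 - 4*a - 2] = 2 - 12*a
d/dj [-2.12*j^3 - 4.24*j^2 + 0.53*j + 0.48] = -6.36*j^2 - 8.48*j + 0.53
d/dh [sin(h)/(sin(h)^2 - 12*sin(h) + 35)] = (cos(h)^2 + 34)*cos(h)/((sin(h) - 7)^2*(sin(h) - 5)^2)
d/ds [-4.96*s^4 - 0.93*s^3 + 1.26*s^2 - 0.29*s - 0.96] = -19.84*s^3 - 2.79*s^2 + 2.52*s - 0.29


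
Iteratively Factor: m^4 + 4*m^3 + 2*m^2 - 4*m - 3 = (m - 1)*(m^3 + 5*m^2 + 7*m + 3) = (m - 1)*(m + 1)*(m^2 + 4*m + 3) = (m - 1)*(m + 1)^2*(m + 3)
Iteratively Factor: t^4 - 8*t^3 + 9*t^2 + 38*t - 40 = (t - 4)*(t^3 - 4*t^2 - 7*t + 10) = (t - 4)*(t - 1)*(t^2 - 3*t - 10) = (t - 5)*(t - 4)*(t - 1)*(t + 2)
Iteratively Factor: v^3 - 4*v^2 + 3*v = (v - 3)*(v^2 - v) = v*(v - 3)*(v - 1)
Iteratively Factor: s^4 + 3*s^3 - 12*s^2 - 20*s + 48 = (s + 3)*(s^3 - 12*s + 16) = (s - 2)*(s + 3)*(s^2 + 2*s - 8) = (s - 2)*(s + 3)*(s + 4)*(s - 2)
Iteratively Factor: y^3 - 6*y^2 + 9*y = (y)*(y^2 - 6*y + 9) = y*(y - 3)*(y - 3)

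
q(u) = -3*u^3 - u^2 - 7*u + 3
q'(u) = -9*u^2 - 2*u - 7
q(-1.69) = 26.45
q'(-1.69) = -29.32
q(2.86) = -95.38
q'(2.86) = -86.34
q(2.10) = -43.89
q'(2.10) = -50.89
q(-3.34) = 127.00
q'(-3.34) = -100.72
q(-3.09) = 103.59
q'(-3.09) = -86.75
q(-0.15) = 4.04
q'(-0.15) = -6.90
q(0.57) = -1.87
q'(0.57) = -11.06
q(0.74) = -3.94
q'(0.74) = -13.41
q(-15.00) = 10008.00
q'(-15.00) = -2002.00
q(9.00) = -2328.00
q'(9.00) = -754.00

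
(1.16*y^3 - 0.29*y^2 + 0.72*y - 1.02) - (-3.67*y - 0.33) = 1.16*y^3 - 0.29*y^2 + 4.39*y - 0.69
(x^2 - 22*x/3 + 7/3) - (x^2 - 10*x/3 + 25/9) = -4*x - 4/9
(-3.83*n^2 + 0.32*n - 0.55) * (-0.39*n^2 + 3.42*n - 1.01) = 1.4937*n^4 - 13.2234*n^3 + 5.1772*n^2 - 2.2042*n + 0.5555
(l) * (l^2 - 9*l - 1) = l^3 - 9*l^2 - l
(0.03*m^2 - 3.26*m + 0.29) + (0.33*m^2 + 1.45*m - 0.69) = 0.36*m^2 - 1.81*m - 0.4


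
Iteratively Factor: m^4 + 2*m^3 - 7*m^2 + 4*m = (m - 1)*(m^3 + 3*m^2 - 4*m) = (m - 1)*(m + 4)*(m^2 - m) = m*(m - 1)*(m + 4)*(m - 1)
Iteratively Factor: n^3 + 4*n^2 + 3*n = (n + 3)*(n^2 + n) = n*(n + 3)*(n + 1)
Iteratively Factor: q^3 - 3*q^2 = (q)*(q^2 - 3*q) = q^2*(q - 3)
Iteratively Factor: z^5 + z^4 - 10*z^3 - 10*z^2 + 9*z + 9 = (z + 1)*(z^4 - 10*z^2 + 9) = (z - 3)*(z + 1)*(z^3 + 3*z^2 - z - 3) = (z - 3)*(z - 1)*(z + 1)*(z^2 + 4*z + 3) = (z - 3)*(z - 1)*(z + 1)*(z + 3)*(z + 1)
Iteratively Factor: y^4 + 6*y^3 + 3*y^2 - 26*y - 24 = (y + 1)*(y^3 + 5*y^2 - 2*y - 24) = (y + 1)*(y + 4)*(y^2 + y - 6) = (y + 1)*(y + 3)*(y + 4)*(y - 2)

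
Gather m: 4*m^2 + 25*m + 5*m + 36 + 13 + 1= 4*m^2 + 30*m + 50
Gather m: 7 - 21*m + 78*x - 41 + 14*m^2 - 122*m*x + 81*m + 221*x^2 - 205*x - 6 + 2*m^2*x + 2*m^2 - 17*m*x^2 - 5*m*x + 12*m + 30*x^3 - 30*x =m^2*(2*x + 16) + m*(-17*x^2 - 127*x + 72) + 30*x^3 + 221*x^2 - 157*x - 40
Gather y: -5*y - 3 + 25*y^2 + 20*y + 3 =25*y^2 + 15*y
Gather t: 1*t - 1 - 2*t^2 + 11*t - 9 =-2*t^2 + 12*t - 10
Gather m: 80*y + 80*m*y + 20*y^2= 80*m*y + 20*y^2 + 80*y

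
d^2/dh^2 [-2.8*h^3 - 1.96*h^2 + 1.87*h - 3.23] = -16.8*h - 3.92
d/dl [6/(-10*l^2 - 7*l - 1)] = 6*(20*l + 7)/(10*l^2 + 7*l + 1)^2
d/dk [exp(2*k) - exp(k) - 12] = (2*exp(k) - 1)*exp(k)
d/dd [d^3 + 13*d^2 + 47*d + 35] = 3*d^2 + 26*d + 47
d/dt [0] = 0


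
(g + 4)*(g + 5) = g^2 + 9*g + 20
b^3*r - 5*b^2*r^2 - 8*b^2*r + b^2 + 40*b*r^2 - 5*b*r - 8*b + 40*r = (b - 8)*(b - 5*r)*(b*r + 1)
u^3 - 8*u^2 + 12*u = u*(u - 6)*(u - 2)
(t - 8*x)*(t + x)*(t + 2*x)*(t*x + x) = t^4*x - 5*t^3*x^2 + t^3*x - 22*t^2*x^3 - 5*t^2*x^2 - 16*t*x^4 - 22*t*x^3 - 16*x^4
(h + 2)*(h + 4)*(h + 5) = h^3 + 11*h^2 + 38*h + 40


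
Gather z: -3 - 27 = -30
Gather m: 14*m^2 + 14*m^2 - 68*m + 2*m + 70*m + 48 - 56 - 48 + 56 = 28*m^2 + 4*m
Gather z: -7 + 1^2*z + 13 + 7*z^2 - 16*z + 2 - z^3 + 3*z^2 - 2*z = -z^3 + 10*z^2 - 17*z + 8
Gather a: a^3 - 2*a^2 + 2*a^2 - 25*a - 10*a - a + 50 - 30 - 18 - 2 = a^3 - 36*a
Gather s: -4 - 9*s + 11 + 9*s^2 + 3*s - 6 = 9*s^2 - 6*s + 1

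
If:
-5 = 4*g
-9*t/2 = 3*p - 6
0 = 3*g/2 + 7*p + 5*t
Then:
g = -5/4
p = -115/88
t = 97/44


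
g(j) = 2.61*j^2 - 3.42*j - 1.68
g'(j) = 5.22*j - 3.42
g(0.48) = -2.72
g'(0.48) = -0.91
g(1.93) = 1.44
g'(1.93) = 6.65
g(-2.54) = 23.85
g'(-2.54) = -16.68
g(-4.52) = 67.10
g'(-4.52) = -27.01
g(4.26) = 31.12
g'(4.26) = 18.82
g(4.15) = 29.08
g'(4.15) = 18.24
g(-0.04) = -1.54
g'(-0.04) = -3.63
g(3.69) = 21.24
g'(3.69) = 15.84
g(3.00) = 11.55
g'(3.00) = 12.24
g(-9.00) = 240.51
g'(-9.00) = -50.40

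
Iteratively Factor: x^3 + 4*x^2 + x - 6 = (x - 1)*(x^2 + 5*x + 6) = (x - 1)*(x + 2)*(x + 3)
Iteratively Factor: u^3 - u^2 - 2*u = (u - 2)*(u^2 + u) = (u - 2)*(u + 1)*(u)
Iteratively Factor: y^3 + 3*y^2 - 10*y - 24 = (y + 4)*(y^2 - y - 6) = (y + 2)*(y + 4)*(y - 3)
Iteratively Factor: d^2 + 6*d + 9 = (d + 3)*(d + 3)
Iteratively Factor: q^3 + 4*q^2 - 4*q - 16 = (q - 2)*(q^2 + 6*q + 8) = (q - 2)*(q + 2)*(q + 4)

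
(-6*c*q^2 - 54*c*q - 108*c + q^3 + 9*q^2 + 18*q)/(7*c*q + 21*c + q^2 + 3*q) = (-6*c*q - 36*c + q^2 + 6*q)/(7*c + q)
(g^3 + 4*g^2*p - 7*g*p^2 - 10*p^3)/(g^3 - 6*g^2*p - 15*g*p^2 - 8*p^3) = (-g^2 - 3*g*p + 10*p^2)/(-g^2 + 7*g*p + 8*p^2)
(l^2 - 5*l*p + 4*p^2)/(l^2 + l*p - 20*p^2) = (l - p)/(l + 5*p)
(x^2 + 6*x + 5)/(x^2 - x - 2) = (x + 5)/(x - 2)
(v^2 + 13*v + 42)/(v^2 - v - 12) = (v^2 + 13*v + 42)/(v^2 - v - 12)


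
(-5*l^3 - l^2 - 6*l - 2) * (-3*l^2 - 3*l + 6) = 15*l^5 + 18*l^4 - 9*l^3 + 18*l^2 - 30*l - 12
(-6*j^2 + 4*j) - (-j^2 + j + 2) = -5*j^2 + 3*j - 2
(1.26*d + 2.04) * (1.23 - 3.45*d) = -4.347*d^2 - 5.4882*d + 2.5092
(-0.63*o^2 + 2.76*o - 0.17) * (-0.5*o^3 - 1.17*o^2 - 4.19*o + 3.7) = 0.315*o^5 - 0.6429*o^4 - 0.504499999999999*o^3 - 13.6965*o^2 + 10.9243*o - 0.629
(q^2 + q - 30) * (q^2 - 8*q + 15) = q^4 - 7*q^3 - 23*q^2 + 255*q - 450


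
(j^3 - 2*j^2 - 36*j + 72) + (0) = j^3 - 2*j^2 - 36*j + 72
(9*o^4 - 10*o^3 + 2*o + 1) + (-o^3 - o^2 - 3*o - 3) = 9*o^4 - 11*o^3 - o^2 - o - 2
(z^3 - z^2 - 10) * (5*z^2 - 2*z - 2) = 5*z^5 - 7*z^4 - 48*z^2 + 20*z + 20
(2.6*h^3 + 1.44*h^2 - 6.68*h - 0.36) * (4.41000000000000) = 11.466*h^3 + 6.3504*h^2 - 29.4588*h - 1.5876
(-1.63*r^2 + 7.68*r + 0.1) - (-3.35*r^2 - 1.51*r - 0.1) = 1.72*r^2 + 9.19*r + 0.2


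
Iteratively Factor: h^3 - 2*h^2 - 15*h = (h - 5)*(h^2 + 3*h) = (h - 5)*(h + 3)*(h)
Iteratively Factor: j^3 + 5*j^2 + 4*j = (j + 4)*(j^2 + j) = j*(j + 4)*(j + 1)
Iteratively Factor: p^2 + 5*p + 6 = (p + 3)*(p + 2)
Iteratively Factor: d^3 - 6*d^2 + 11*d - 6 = (d - 2)*(d^2 - 4*d + 3) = (d - 2)*(d - 1)*(d - 3)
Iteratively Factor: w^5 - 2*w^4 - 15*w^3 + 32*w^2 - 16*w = (w - 4)*(w^4 + 2*w^3 - 7*w^2 + 4*w) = (w - 4)*(w + 4)*(w^3 - 2*w^2 + w) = w*(w - 4)*(w + 4)*(w^2 - 2*w + 1) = w*(w - 4)*(w - 1)*(w + 4)*(w - 1)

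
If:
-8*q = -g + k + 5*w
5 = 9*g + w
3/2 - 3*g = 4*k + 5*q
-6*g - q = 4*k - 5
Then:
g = 623/1334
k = 454/667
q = -350/667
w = 1063/1334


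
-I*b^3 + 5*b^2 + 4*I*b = b*(b + 4*I)*(-I*b + 1)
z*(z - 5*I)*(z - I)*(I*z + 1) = I*z^4 + 7*z^3 - 11*I*z^2 - 5*z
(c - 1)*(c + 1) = c^2 - 1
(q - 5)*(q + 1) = q^2 - 4*q - 5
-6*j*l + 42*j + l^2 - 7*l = (-6*j + l)*(l - 7)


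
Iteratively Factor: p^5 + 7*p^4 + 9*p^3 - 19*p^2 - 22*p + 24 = (p + 3)*(p^4 + 4*p^3 - 3*p^2 - 10*p + 8) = (p - 1)*(p + 3)*(p^3 + 5*p^2 + 2*p - 8) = (p - 1)*(p + 3)*(p + 4)*(p^2 + p - 2) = (p - 1)^2*(p + 3)*(p + 4)*(p + 2)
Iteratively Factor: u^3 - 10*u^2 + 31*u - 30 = (u - 2)*(u^2 - 8*u + 15) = (u - 3)*(u - 2)*(u - 5)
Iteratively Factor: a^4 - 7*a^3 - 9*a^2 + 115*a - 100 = (a - 1)*(a^3 - 6*a^2 - 15*a + 100) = (a - 5)*(a - 1)*(a^2 - a - 20) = (a - 5)^2*(a - 1)*(a + 4)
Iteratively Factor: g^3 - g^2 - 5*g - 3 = (g + 1)*(g^2 - 2*g - 3) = (g - 3)*(g + 1)*(g + 1)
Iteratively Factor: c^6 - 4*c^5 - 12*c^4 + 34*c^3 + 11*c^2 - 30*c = (c + 3)*(c^5 - 7*c^4 + 9*c^3 + 7*c^2 - 10*c) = (c - 2)*(c + 3)*(c^4 - 5*c^3 - c^2 + 5*c) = (c - 2)*(c - 1)*(c + 3)*(c^3 - 4*c^2 - 5*c) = (c - 5)*(c - 2)*(c - 1)*(c + 3)*(c^2 + c) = c*(c - 5)*(c - 2)*(c - 1)*(c + 3)*(c + 1)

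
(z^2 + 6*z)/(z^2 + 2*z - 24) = z/(z - 4)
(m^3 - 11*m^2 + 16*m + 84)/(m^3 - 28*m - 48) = (m - 7)/(m + 4)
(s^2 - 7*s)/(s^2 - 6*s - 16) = s*(7 - s)/(-s^2 + 6*s + 16)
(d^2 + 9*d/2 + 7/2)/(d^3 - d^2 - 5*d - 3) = (d + 7/2)/(d^2 - 2*d - 3)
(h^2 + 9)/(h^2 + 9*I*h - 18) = (h - 3*I)/(h + 6*I)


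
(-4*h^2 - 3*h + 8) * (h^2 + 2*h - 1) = -4*h^4 - 11*h^3 + 6*h^2 + 19*h - 8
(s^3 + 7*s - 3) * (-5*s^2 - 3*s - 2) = -5*s^5 - 3*s^4 - 37*s^3 - 6*s^2 - 5*s + 6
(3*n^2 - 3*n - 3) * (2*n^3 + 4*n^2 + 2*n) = 6*n^5 + 6*n^4 - 12*n^3 - 18*n^2 - 6*n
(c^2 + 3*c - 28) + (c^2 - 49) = 2*c^2 + 3*c - 77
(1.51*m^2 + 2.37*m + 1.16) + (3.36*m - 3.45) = 1.51*m^2 + 5.73*m - 2.29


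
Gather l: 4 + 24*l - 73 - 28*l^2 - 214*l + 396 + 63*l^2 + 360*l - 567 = 35*l^2 + 170*l - 240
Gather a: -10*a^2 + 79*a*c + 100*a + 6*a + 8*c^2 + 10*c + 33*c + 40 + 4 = -10*a^2 + a*(79*c + 106) + 8*c^2 + 43*c + 44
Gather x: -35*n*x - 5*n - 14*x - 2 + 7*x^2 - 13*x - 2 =-5*n + 7*x^2 + x*(-35*n - 27) - 4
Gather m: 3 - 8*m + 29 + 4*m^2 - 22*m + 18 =4*m^2 - 30*m + 50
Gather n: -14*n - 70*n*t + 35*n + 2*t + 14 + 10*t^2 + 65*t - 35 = n*(21 - 70*t) + 10*t^2 + 67*t - 21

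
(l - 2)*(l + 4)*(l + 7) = l^3 + 9*l^2 + 6*l - 56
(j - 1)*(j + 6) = j^2 + 5*j - 6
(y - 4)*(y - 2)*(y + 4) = y^3 - 2*y^2 - 16*y + 32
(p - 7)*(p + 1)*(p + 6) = p^3 - 43*p - 42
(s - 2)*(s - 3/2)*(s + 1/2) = s^3 - 3*s^2 + 5*s/4 + 3/2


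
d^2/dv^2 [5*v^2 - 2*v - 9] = 10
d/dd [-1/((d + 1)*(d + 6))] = (2*d + 7)/((d + 1)^2*(d + 6)^2)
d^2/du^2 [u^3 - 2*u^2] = 6*u - 4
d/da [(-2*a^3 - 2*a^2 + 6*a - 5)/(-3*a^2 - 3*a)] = (2*a^4 + 4*a^3 + 8*a^2 - 10*a - 5)/(3*a^2*(a^2 + 2*a + 1))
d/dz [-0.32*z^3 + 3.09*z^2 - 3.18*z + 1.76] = -0.96*z^2 + 6.18*z - 3.18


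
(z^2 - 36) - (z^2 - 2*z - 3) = 2*z - 33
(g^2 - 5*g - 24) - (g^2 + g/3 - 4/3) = -16*g/3 - 68/3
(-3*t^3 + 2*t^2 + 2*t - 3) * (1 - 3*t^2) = 9*t^5 - 6*t^4 - 9*t^3 + 11*t^2 + 2*t - 3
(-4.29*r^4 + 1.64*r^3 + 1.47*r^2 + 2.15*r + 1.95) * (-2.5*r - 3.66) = 10.725*r^5 + 11.6014*r^4 - 9.6774*r^3 - 10.7552*r^2 - 12.744*r - 7.137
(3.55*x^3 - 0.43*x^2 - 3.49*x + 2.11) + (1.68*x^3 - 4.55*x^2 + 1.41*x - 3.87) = 5.23*x^3 - 4.98*x^2 - 2.08*x - 1.76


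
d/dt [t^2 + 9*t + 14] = 2*t + 9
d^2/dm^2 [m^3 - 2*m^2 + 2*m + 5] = 6*m - 4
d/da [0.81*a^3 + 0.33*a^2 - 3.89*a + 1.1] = 2.43*a^2 + 0.66*a - 3.89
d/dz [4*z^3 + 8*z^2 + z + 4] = 12*z^2 + 16*z + 1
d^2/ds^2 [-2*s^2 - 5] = -4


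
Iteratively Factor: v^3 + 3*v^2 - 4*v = (v + 4)*(v^2 - v) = (v - 1)*(v + 4)*(v)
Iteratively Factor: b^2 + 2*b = (b + 2)*(b)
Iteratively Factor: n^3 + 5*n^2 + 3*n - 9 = (n + 3)*(n^2 + 2*n - 3) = (n + 3)^2*(n - 1)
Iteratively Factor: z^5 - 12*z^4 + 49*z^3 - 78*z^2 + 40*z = (z - 5)*(z^4 - 7*z^3 + 14*z^2 - 8*z) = (z - 5)*(z - 1)*(z^3 - 6*z^2 + 8*z) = (z - 5)*(z - 2)*(z - 1)*(z^2 - 4*z) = z*(z - 5)*(z - 2)*(z - 1)*(z - 4)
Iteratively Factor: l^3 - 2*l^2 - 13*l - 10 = (l - 5)*(l^2 + 3*l + 2) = (l - 5)*(l + 2)*(l + 1)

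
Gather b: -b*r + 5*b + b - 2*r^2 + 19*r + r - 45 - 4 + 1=b*(6 - r) - 2*r^2 + 20*r - 48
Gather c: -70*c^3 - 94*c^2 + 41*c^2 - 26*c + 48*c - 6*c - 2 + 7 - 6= -70*c^3 - 53*c^2 + 16*c - 1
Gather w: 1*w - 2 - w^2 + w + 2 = -w^2 + 2*w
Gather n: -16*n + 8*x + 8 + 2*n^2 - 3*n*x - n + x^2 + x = 2*n^2 + n*(-3*x - 17) + x^2 + 9*x + 8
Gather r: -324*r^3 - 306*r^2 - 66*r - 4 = -324*r^3 - 306*r^2 - 66*r - 4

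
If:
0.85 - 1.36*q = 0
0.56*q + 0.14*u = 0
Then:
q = 0.62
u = -2.50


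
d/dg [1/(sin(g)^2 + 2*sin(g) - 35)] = -2*(sin(g) + 1)*cos(g)/(sin(g)^2 + 2*sin(g) - 35)^2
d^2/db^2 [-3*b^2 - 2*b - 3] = -6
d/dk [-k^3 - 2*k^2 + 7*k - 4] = -3*k^2 - 4*k + 7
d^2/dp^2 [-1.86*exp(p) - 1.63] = -1.86*exp(p)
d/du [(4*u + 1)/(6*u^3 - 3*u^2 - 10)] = 2*(12*u^3 - 6*u^2 - 3*u*(3*u - 1)*(4*u + 1) - 20)/(-6*u^3 + 3*u^2 + 10)^2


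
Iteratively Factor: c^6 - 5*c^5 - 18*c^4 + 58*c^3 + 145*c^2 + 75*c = (c + 1)*(c^5 - 6*c^4 - 12*c^3 + 70*c^2 + 75*c) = (c - 5)*(c + 1)*(c^4 - c^3 - 17*c^2 - 15*c) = (c - 5)*(c + 1)^2*(c^3 - 2*c^2 - 15*c) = (c - 5)^2*(c + 1)^2*(c^2 + 3*c) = (c - 5)^2*(c + 1)^2*(c + 3)*(c)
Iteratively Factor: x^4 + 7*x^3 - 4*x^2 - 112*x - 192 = (x + 4)*(x^3 + 3*x^2 - 16*x - 48) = (x + 4)^2*(x^2 - x - 12) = (x - 4)*(x + 4)^2*(x + 3)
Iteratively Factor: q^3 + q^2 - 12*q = (q - 3)*(q^2 + 4*q) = q*(q - 3)*(q + 4)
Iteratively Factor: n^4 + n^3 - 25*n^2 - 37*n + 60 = (n - 5)*(n^3 + 6*n^2 + 5*n - 12) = (n - 5)*(n + 3)*(n^2 + 3*n - 4) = (n - 5)*(n + 3)*(n + 4)*(n - 1)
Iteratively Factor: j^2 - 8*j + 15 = (j - 3)*(j - 5)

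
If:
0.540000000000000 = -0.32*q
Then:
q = -1.69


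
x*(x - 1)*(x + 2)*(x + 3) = x^4 + 4*x^3 + x^2 - 6*x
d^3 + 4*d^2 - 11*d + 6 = (d - 1)^2*(d + 6)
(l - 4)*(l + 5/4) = l^2 - 11*l/4 - 5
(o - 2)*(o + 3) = o^2 + o - 6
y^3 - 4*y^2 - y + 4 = (y - 4)*(y - 1)*(y + 1)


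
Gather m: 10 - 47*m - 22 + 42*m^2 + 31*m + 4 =42*m^2 - 16*m - 8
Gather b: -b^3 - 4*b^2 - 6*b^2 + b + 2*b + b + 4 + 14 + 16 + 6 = -b^3 - 10*b^2 + 4*b + 40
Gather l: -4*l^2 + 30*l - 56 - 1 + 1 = -4*l^2 + 30*l - 56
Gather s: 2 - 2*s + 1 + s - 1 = 2 - s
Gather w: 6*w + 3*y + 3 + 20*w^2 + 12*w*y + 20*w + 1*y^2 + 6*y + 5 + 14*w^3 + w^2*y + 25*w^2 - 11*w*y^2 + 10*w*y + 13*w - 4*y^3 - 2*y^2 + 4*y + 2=14*w^3 + w^2*(y + 45) + w*(-11*y^2 + 22*y + 39) - 4*y^3 - y^2 + 13*y + 10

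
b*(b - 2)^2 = b^3 - 4*b^2 + 4*b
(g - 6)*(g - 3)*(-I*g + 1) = -I*g^3 + g^2 + 9*I*g^2 - 9*g - 18*I*g + 18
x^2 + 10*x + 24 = (x + 4)*(x + 6)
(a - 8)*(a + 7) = a^2 - a - 56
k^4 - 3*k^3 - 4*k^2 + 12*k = k*(k - 3)*(k - 2)*(k + 2)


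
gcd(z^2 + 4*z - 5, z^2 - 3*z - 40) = z + 5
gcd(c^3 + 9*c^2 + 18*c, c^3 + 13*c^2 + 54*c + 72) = c^2 + 9*c + 18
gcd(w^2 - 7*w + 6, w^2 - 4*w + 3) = w - 1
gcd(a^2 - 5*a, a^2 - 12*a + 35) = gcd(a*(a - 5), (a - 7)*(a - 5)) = a - 5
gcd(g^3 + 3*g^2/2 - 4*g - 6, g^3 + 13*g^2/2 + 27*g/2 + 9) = g^2 + 7*g/2 + 3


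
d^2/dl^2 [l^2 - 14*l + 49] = 2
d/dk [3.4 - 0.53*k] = -0.530000000000000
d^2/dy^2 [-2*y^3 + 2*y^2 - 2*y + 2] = 4 - 12*y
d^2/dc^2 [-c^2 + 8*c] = -2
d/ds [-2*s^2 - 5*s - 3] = -4*s - 5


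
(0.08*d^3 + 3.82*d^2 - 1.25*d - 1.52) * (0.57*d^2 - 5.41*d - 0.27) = 0.0456*d^5 + 1.7446*d^4 - 21.4003*d^3 + 4.8647*d^2 + 8.5607*d + 0.4104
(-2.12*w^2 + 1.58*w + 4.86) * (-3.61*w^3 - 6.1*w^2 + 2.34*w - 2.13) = 7.6532*w^5 + 7.2282*w^4 - 32.1434*w^3 - 21.4332*w^2 + 8.007*w - 10.3518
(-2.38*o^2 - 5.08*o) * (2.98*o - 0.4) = -7.0924*o^3 - 14.1864*o^2 + 2.032*o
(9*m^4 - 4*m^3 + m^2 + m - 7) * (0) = 0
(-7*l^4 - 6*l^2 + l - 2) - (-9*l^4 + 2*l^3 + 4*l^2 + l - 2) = 2*l^4 - 2*l^3 - 10*l^2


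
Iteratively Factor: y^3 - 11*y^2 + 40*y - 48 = (y - 4)*(y^2 - 7*y + 12) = (y - 4)*(y - 3)*(y - 4)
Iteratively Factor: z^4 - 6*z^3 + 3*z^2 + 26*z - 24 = (z - 3)*(z^3 - 3*z^2 - 6*z + 8) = (z - 4)*(z - 3)*(z^2 + z - 2) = (z - 4)*(z - 3)*(z + 2)*(z - 1)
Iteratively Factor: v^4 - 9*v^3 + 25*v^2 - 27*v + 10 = (v - 1)*(v^3 - 8*v^2 + 17*v - 10) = (v - 2)*(v - 1)*(v^2 - 6*v + 5) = (v - 2)*(v - 1)^2*(v - 5)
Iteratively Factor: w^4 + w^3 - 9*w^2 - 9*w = (w - 3)*(w^3 + 4*w^2 + 3*w) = w*(w - 3)*(w^2 + 4*w + 3) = w*(w - 3)*(w + 1)*(w + 3)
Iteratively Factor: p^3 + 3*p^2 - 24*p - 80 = (p + 4)*(p^2 - p - 20) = (p + 4)^2*(p - 5)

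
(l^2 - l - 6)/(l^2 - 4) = (l - 3)/(l - 2)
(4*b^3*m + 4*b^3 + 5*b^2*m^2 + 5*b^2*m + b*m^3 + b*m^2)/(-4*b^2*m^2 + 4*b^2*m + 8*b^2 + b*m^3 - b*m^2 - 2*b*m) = (-4*b^2 - 5*b*m - m^2)/(4*b*m - 8*b - m^2 + 2*m)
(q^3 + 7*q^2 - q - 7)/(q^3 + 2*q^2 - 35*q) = (q^2 - 1)/(q*(q - 5))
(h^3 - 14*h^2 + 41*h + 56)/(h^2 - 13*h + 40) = (h^2 - 6*h - 7)/(h - 5)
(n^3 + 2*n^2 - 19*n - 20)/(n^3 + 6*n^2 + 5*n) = (n - 4)/n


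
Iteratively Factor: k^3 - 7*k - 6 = (k - 3)*(k^2 + 3*k + 2) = (k - 3)*(k + 2)*(k + 1)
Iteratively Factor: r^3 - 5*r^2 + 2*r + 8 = (r + 1)*(r^2 - 6*r + 8) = (r - 2)*(r + 1)*(r - 4)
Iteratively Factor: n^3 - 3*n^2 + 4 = (n + 1)*(n^2 - 4*n + 4) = (n - 2)*(n + 1)*(n - 2)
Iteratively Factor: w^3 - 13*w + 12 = (w + 4)*(w^2 - 4*w + 3) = (w - 3)*(w + 4)*(w - 1)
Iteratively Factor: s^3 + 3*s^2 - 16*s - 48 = (s - 4)*(s^2 + 7*s + 12) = (s - 4)*(s + 4)*(s + 3)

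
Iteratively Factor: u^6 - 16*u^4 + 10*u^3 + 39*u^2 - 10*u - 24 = (u + 4)*(u^5 - 4*u^4 + 10*u^2 - u - 6) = (u - 3)*(u + 4)*(u^4 - u^3 - 3*u^2 + u + 2) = (u - 3)*(u + 1)*(u + 4)*(u^3 - 2*u^2 - u + 2) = (u - 3)*(u - 1)*(u + 1)*(u + 4)*(u^2 - u - 2) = (u - 3)*(u - 2)*(u - 1)*(u + 1)*(u + 4)*(u + 1)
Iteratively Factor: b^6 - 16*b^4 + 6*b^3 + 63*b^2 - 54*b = (b - 3)*(b^5 + 3*b^4 - 7*b^3 - 15*b^2 + 18*b) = (b - 3)*(b - 1)*(b^4 + 4*b^3 - 3*b^2 - 18*b) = (b - 3)*(b - 1)*(b + 3)*(b^3 + b^2 - 6*b) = b*(b - 3)*(b - 1)*(b + 3)*(b^2 + b - 6) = b*(b - 3)*(b - 1)*(b + 3)^2*(b - 2)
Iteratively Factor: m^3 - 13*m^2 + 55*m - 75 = (m - 5)*(m^2 - 8*m + 15) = (m - 5)^2*(m - 3)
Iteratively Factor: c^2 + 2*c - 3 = (c - 1)*(c + 3)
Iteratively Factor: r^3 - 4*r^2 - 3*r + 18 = (r - 3)*(r^2 - r - 6) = (r - 3)*(r + 2)*(r - 3)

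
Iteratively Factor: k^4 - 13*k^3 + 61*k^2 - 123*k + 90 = (k - 5)*(k^3 - 8*k^2 + 21*k - 18) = (k - 5)*(k - 2)*(k^2 - 6*k + 9) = (k - 5)*(k - 3)*(k - 2)*(k - 3)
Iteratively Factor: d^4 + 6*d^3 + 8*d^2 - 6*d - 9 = (d - 1)*(d^3 + 7*d^2 + 15*d + 9) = (d - 1)*(d + 3)*(d^2 + 4*d + 3) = (d - 1)*(d + 1)*(d + 3)*(d + 3)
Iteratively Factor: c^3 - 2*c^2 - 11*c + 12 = (c - 4)*(c^2 + 2*c - 3) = (c - 4)*(c - 1)*(c + 3)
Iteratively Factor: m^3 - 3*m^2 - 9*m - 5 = (m - 5)*(m^2 + 2*m + 1) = (m - 5)*(m + 1)*(m + 1)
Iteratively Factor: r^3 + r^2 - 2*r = (r + 2)*(r^2 - r) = r*(r + 2)*(r - 1)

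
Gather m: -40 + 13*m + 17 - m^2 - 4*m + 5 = -m^2 + 9*m - 18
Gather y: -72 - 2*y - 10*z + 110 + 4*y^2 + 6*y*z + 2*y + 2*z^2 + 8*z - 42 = 4*y^2 + 6*y*z + 2*z^2 - 2*z - 4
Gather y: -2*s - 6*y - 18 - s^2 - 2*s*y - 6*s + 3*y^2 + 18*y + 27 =-s^2 - 8*s + 3*y^2 + y*(12 - 2*s) + 9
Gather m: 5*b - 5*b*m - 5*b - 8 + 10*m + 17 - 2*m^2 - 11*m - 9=-2*m^2 + m*(-5*b - 1)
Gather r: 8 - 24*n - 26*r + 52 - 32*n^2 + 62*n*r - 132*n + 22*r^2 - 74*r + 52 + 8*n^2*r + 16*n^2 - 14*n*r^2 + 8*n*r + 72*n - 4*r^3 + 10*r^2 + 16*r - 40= -16*n^2 - 84*n - 4*r^3 + r^2*(32 - 14*n) + r*(8*n^2 + 70*n - 84) + 72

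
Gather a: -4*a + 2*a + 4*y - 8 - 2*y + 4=-2*a + 2*y - 4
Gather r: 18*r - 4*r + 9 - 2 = 14*r + 7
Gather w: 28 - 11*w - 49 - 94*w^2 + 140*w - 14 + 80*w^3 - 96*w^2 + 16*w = 80*w^3 - 190*w^2 + 145*w - 35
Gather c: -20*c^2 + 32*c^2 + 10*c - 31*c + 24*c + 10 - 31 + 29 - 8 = 12*c^2 + 3*c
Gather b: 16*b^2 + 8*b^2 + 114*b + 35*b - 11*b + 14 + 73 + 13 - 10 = 24*b^2 + 138*b + 90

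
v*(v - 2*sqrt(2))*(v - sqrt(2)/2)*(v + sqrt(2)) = v^4 - 3*sqrt(2)*v^3/2 - 3*v^2 + 2*sqrt(2)*v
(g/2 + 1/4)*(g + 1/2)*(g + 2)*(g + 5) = g^4/2 + 4*g^3 + 69*g^2/8 + 47*g/8 + 5/4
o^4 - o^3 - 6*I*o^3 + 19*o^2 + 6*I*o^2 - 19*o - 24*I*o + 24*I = (o - 1)*(o - 8*I)*(o - I)*(o + 3*I)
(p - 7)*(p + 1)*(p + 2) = p^3 - 4*p^2 - 19*p - 14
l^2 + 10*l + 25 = (l + 5)^2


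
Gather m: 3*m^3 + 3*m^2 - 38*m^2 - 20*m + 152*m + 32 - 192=3*m^3 - 35*m^2 + 132*m - 160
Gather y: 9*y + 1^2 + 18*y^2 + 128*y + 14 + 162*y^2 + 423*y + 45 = 180*y^2 + 560*y + 60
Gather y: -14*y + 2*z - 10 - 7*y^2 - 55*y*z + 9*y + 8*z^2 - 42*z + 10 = -7*y^2 + y*(-55*z - 5) + 8*z^2 - 40*z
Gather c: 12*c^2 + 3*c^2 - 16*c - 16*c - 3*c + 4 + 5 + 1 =15*c^2 - 35*c + 10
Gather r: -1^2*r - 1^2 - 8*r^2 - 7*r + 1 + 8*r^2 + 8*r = 0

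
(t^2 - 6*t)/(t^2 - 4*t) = (t - 6)/(t - 4)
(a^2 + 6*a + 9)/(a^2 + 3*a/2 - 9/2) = 2*(a + 3)/(2*a - 3)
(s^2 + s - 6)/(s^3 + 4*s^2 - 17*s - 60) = (s - 2)/(s^2 + s - 20)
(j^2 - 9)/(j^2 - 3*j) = (j + 3)/j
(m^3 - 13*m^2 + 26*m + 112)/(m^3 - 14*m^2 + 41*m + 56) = (m + 2)/(m + 1)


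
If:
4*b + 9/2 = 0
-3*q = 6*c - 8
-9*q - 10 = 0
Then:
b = -9/8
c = 17/9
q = -10/9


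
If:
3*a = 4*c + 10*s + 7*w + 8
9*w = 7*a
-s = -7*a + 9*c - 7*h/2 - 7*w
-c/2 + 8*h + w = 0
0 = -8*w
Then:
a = 0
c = 128/1341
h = 8/1341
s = -1124/1341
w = 0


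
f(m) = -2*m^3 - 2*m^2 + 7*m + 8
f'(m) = -6*m^2 - 4*m + 7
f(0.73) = 11.27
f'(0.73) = 0.88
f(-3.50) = 44.75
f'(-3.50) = -52.50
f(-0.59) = 3.58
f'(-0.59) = 7.27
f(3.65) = -90.35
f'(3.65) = -87.54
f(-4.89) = 159.81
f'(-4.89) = -116.91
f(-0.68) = 2.94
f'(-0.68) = 6.95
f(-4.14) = 86.66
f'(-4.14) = -79.28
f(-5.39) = 225.35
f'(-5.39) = -145.75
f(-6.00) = 326.00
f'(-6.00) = -185.00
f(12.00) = -3652.00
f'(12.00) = -905.00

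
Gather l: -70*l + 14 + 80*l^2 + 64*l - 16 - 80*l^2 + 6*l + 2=0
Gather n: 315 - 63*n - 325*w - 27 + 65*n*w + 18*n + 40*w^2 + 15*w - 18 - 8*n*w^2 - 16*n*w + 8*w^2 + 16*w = n*(-8*w^2 + 49*w - 45) + 48*w^2 - 294*w + 270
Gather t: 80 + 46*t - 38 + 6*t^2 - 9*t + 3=6*t^2 + 37*t + 45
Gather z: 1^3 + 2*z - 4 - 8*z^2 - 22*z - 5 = -8*z^2 - 20*z - 8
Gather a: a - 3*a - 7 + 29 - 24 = -2*a - 2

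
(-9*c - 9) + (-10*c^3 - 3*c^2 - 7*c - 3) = -10*c^3 - 3*c^2 - 16*c - 12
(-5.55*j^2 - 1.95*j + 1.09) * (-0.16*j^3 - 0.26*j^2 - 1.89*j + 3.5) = 0.888*j^5 + 1.755*j^4 + 10.8221*j^3 - 16.0229*j^2 - 8.8851*j + 3.815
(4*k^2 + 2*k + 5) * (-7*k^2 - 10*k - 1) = -28*k^4 - 54*k^3 - 59*k^2 - 52*k - 5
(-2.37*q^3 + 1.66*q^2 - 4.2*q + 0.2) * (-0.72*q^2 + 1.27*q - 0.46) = 1.7064*q^5 - 4.2051*q^4 + 6.2224*q^3 - 6.2416*q^2 + 2.186*q - 0.092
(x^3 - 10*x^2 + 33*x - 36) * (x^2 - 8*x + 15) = x^5 - 18*x^4 + 128*x^3 - 450*x^2 + 783*x - 540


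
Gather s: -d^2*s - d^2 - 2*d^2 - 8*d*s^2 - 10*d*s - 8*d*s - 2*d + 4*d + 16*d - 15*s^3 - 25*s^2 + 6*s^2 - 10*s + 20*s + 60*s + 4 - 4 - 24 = -3*d^2 + 18*d - 15*s^3 + s^2*(-8*d - 19) + s*(-d^2 - 18*d + 70) - 24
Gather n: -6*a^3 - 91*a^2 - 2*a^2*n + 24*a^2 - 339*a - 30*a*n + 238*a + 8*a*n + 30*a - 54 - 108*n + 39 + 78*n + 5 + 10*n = -6*a^3 - 67*a^2 - 71*a + n*(-2*a^2 - 22*a - 20) - 10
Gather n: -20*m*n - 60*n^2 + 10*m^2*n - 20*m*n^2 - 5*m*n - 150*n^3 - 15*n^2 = -150*n^3 + n^2*(-20*m - 75) + n*(10*m^2 - 25*m)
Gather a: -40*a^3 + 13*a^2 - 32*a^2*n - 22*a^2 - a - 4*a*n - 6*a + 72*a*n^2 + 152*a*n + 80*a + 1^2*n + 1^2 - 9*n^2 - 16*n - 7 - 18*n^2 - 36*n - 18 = -40*a^3 + a^2*(-32*n - 9) + a*(72*n^2 + 148*n + 73) - 27*n^2 - 51*n - 24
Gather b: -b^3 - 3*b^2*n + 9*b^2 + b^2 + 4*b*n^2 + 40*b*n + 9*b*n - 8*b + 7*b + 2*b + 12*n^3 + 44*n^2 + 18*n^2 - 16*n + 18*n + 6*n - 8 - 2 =-b^3 + b^2*(10 - 3*n) + b*(4*n^2 + 49*n + 1) + 12*n^3 + 62*n^2 + 8*n - 10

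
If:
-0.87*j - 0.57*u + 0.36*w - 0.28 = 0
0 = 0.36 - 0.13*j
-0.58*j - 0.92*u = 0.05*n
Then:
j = 2.77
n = 54.6871794871795 - 11.6210526315789*w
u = 0.631578947368421*w - 4.71794871794872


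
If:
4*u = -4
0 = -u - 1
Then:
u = -1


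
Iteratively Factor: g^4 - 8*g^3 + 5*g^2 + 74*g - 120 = (g - 2)*(g^3 - 6*g^2 - 7*g + 60) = (g - 5)*(g - 2)*(g^2 - g - 12) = (g - 5)*(g - 2)*(g + 3)*(g - 4)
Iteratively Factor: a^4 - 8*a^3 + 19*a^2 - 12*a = (a)*(a^3 - 8*a^2 + 19*a - 12) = a*(a - 3)*(a^2 - 5*a + 4) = a*(a - 3)*(a - 1)*(a - 4)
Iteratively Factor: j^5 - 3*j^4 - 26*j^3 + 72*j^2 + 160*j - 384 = (j - 4)*(j^4 + j^3 - 22*j^2 - 16*j + 96) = (j - 4)*(j - 2)*(j^3 + 3*j^2 - 16*j - 48) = (j - 4)^2*(j - 2)*(j^2 + 7*j + 12) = (j - 4)^2*(j - 2)*(j + 4)*(j + 3)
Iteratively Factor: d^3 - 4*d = (d)*(d^2 - 4) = d*(d + 2)*(d - 2)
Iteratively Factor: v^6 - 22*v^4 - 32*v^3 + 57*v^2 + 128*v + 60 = (v - 5)*(v^5 + 5*v^4 + 3*v^3 - 17*v^2 - 28*v - 12) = (v - 5)*(v - 2)*(v^4 + 7*v^3 + 17*v^2 + 17*v + 6) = (v - 5)*(v - 2)*(v + 1)*(v^3 + 6*v^2 + 11*v + 6) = (v - 5)*(v - 2)*(v + 1)*(v + 2)*(v^2 + 4*v + 3) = (v - 5)*(v - 2)*(v + 1)^2*(v + 2)*(v + 3)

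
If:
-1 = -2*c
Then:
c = 1/2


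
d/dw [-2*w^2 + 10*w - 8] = 10 - 4*w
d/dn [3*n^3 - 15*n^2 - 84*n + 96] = 9*n^2 - 30*n - 84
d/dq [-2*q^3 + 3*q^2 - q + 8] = -6*q^2 + 6*q - 1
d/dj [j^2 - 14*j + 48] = 2*j - 14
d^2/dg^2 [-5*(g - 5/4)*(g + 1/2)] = -10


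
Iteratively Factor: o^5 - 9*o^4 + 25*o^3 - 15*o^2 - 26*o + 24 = (o + 1)*(o^4 - 10*o^3 + 35*o^2 - 50*o + 24) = (o - 3)*(o + 1)*(o^3 - 7*o^2 + 14*o - 8) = (o - 3)*(o - 1)*(o + 1)*(o^2 - 6*o + 8) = (o - 3)*(o - 2)*(o - 1)*(o + 1)*(o - 4)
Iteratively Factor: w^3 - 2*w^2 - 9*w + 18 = (w - 3)*(w^2 + w - 6) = (w - 3)*(w + 3)*(w - 2)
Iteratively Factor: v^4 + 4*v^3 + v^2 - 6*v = (v)*(v^3 + 4*v^2 + v - 6) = v*(v + 2)*(v^2 + 2*v - 3) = v*(v - 1)*(v + 2)*(v + 3)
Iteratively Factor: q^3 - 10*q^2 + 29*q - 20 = (q - 1)*(q^2 - 9*q + 20) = (q - 4)*(q - 1)*(q - 5)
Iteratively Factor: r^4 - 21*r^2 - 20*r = (r - 5)*(r^3 + 5*r^2 + 4*r) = r*(r - 5)*(r^2 + 5*r + 4) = r*(r - 5)*(r + 4)*(r + 1)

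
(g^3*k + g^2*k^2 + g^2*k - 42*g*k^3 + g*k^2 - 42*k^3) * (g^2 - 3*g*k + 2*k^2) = g^5*k - 2*g^4*k^2 + g^4*k - 43*g^3*k^3 - 2*g^3*k^2 + 128*g^2*k^4 - 43*g^2*k^3 - 84*g*k^5 + 128*g*k^4 - 84*k^5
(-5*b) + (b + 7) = 7 - 4*b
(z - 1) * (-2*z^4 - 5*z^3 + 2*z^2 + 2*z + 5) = -2*z^5 - 3*z^4 + 7*z^3 + 3*z - 5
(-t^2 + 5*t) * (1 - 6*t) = 6*t^3 - 31*t^2 + 5*t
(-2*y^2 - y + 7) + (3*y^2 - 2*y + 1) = y^2 - 3*y + 8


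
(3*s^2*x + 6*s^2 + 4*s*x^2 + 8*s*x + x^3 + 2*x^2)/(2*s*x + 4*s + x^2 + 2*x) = (3*s^2 + 4*s*x + x^2)/(2*s + x)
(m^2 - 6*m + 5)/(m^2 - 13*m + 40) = (m - 1)/(m - 8)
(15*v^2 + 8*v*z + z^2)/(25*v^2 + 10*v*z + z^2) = (3*v + z)/(5*v + z)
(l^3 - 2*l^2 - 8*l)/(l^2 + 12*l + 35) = l*(l^2 - 2*l - 8)/(l^2 + 12*l + 35)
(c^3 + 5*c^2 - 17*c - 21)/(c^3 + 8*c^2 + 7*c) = (c - 3)/c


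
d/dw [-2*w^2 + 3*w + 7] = 3 - 4*w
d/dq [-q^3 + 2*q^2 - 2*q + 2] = -3*q^2 + 4*q - 2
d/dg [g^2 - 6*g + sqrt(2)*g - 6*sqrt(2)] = 2*g - 6 + sqrt(2)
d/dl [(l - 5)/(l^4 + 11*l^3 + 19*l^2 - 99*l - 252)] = (l^4 + 11*l^3 + 19*l^2 - 99*l - (l - 5)*(4*l^3 + 33*l^2 + 38*l - 99) - 252)/(l^4 + 11*l^3 + 19*l^2 - 99*l - 252)^2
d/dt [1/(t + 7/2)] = -4/(2*t + 7)^2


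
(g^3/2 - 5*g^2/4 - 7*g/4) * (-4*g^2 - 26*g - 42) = -2*g^5 - 8*g^4 + 37*g^3/2 + 98*g^2 + 147*g/2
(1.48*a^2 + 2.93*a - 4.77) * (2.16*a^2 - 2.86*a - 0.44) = 3.1968*a^4 + 2.096*a^3 - 19.3342*a^2 + 12.353*a + 2.0988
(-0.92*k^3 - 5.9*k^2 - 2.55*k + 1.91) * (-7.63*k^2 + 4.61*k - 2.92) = 7.0196*k^5 + 40.7758*k^4 - 5.05610000000001*k^3 - 9.1008*k^2 + 16.2511*k - 5.5772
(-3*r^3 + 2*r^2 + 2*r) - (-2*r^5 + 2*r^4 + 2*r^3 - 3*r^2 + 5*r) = 2*r^5 - 2*r^4 - 5*r^3 + 5*r^2 - 3*r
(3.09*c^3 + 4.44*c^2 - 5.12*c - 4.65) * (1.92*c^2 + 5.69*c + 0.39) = 5.9328*c^5 + 26.1069*c^4 + 16.6383*c^3 - 36.3292*c^2 - 28.4553*c - 1.8135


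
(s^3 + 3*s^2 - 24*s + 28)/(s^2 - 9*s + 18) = (s^3 + 3*s^2 - 24*s + 28)/(s^2 - 9*s + 18)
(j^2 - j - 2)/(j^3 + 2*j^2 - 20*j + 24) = (j + 1)/(j^2 + 4*j - 12)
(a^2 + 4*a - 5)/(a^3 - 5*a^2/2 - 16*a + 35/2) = 2*(a + 5)/(2*a^2 - 3*a - 35)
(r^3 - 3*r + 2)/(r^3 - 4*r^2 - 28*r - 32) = (r^2 - 2*r + 1)/(r^2 - 6*r - 16)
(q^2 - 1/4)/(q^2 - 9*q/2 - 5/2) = (q - 1/2)/(q - 5)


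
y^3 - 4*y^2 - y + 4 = (y - 4)*(y - 1)*(y + 1)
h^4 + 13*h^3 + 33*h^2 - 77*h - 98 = (h - 2)*(h + 1)*(h + 7)^2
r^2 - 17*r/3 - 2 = (r - 6)*(r + 1/3)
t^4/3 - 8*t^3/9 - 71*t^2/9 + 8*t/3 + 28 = (t/3 + 1)*(t - 6)*(t - 2)*(t + 7/3)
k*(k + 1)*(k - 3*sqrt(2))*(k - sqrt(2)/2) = k^4 - 7*sqrt(2)*k^3/2 + k^3 - 7*sqrt(2)*k^2/2 + 3*k^2 + 3*k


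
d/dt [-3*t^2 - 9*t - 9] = -6*t - 9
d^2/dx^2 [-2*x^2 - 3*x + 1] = -4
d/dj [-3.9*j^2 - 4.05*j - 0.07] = -7.8*j - 4.05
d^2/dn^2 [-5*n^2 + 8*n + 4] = -10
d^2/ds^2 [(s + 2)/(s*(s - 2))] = 2*(s^3 + 6*s^2 - 12*s + 8)/(s^3*(s^3 - 6*s^2 + 12*s - 8))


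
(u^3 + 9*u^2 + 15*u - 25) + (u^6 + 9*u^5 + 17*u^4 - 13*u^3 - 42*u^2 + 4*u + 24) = u^6 + 9*u^5 + 17*u^4 - 12*u^3 - 33*u^2 + 19*u - 1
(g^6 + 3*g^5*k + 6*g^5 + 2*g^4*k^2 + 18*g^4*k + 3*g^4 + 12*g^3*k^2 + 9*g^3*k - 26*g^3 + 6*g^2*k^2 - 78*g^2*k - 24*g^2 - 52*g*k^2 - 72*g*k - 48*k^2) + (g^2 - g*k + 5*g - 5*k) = g^6 + 3*g^5*k + 6*g^5 + 2*g^4*k^2 + 18*g^4*k + 3*g^4 + 12*g^3*k^2 + 9*g^3*k - 26*g^3 + 6*g^2*k^2 - 78*g^2*k - 23*g^2 - 52*g*k^2 - 73*g*k + 5*g - 48*k^2 - 5*k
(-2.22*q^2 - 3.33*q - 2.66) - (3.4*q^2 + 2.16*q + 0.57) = -5.62*q^2 - 5.49*q - 3.23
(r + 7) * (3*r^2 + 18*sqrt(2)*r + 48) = 3*r^3 + 21*r^2 + 18*sqrt(2)*r^2 + 48*r + 126*sqrt(2)*r + 336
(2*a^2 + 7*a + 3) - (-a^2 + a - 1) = 3*a^2 + 6*a + 4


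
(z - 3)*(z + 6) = z^2 + 3*z - 18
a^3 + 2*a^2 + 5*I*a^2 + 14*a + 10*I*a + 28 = (a + 2)*(a - 2*I)*(a + 7*I)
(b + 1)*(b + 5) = b^2 + 6*b + 5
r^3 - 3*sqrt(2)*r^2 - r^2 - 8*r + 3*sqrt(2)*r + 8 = (r - 1)*(r - 4*sqrt(2))*(r + sqrt(2))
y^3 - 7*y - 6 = (y - 3)*(y + 1)*(y + 2)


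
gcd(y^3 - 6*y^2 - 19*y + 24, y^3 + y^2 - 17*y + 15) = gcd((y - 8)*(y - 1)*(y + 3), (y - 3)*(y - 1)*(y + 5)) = y - 1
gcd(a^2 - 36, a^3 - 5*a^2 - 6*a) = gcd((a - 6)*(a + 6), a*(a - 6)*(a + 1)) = a - 6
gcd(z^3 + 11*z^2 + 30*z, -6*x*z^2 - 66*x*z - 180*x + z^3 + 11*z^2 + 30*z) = z^2 + 11*z + 30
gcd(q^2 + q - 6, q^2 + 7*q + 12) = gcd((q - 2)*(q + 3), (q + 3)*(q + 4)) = q + 3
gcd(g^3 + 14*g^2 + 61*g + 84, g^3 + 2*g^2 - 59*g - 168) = g^2 + 10*g + 21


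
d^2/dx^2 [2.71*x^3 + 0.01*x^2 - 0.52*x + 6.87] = 16.26*x + 0.02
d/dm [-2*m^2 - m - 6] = -4*m - 1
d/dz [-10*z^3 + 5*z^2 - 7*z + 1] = -30*z^2 + 10*z - 7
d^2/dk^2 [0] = 0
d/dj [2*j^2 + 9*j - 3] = 4*j + 9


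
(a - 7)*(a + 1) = a^2 - 6*a - 7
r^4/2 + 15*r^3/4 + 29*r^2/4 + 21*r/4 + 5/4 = (r/2 + 1/2)*(r + 1/2)*(r + 1)*(r + 5)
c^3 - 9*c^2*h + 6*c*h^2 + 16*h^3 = (c - 8*h)*(c - 2*h)*(c + h)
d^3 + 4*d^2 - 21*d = d*(d - 3)*(d + 7)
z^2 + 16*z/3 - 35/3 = (z - 5/3)*(z + 7)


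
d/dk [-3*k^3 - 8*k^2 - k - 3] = -9*k^2 - 16*k - 1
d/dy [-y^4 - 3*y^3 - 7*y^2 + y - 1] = -4*y^3 - 9*y^2 - 14*y + 1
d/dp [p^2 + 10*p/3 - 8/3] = 2*p + 10/3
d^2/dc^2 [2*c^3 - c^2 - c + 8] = 12*c - 2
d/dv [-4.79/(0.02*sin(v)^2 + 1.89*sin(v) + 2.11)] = (0.1916*sin(v) + 9.0531)*cos(v)/(0.02*sin(v)^2 + 1.89*sin(v) + 2.11)^2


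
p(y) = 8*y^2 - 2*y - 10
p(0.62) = -8.16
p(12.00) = 1118.00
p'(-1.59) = -27.44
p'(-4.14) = -68.24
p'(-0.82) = -15.12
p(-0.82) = -2.98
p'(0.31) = 2.96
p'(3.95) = 61.20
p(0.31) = -9.85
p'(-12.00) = -194.00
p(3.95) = 106.92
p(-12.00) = 1166.00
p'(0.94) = 13.04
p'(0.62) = 7.92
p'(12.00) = 190.00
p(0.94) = -4.81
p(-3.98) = 124.68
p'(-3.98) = -65.68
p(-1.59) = 13.40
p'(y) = 16*y - 2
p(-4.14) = 135.40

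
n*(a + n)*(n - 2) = a*n^2 - 2*a*n + n^3 - 2*n^2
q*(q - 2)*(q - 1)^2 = q^4 - 4*q^3 + 5*q^2 - 2*q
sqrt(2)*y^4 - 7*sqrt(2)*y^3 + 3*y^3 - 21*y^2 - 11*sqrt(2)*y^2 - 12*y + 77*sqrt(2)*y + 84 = (y - 7)*(y - 2*sqrt(2))*(y + 3*sqrt(2))*(sqrt(2)*y + 1)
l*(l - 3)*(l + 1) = l^3 - 2*l^2 - 3*l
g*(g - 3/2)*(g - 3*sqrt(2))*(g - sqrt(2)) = g^4 - 4*sqrt(2)*g^3 - 3*g^3/2 + 6*g^2 + 6*sqrt(2)*g^2 - 9*g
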